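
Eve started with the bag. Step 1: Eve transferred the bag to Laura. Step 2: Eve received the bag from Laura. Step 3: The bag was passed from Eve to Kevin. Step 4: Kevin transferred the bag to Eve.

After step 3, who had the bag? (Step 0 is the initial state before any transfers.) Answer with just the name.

Answer: Kevin

Derivation:
Tracking the bag holder through step 3:
After step 0 (start): Eve
After step 1: Laura
After step 2: Eve
After step 3: Kevin

At step 3, the holder is Kevin.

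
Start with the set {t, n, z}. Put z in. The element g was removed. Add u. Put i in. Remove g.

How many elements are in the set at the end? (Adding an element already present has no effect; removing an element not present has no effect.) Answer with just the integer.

Answer: 5

Derivation:
Tracking the set through each operation:
Start: {n, t, z}
Event 1 (add z): already present, no change. Set: {n, t, z}
Event 2 (remove g): not present, no change. Set: {n, t, z}
Event 3 (add u): added. Set: {n, t, u, z}
Event 4 (add i): added. Set: {i, n, t, u, z}
Event 5 (remove g): not present, no change. Set: {i, n, t, u, z}

Final set: {i, n, t, u, z} (size 5)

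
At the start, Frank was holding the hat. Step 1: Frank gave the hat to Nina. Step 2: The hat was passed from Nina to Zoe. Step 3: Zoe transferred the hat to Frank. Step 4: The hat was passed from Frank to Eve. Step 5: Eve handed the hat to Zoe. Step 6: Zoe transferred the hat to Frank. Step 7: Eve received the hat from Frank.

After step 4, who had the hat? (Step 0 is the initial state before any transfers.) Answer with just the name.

Tracking the hat holder through step 4:
After step 0 (start): Frank
After step 1: Nina
After step 2: Zoe
After step 3: Frank
After step 4: Eve

At step 4, the holder is Eve.

Answer: Eve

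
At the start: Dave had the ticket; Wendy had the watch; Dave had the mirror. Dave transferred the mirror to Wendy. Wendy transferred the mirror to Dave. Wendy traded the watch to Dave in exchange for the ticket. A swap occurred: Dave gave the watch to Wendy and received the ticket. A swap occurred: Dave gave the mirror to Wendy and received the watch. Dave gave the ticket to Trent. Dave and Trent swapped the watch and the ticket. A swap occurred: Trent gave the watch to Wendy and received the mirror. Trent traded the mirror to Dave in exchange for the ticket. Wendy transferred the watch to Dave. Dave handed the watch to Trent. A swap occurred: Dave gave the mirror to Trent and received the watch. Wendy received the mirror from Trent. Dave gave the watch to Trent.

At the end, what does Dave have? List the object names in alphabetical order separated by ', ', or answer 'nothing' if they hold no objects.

Answer: nothing

Derivation:
Tracking all object holders:
Start: ticket:Dave, watch:Wendy, mirror:Dave
Event 1 (give mirror: Dave -> Wendy). State: ticket:Dave, watch:Wendy, mirror:Wendy
Event 2 (give mirror: Wendy -> Dave). State: ticket:Dave, watch:Wendy, mirror:Dave
Event 3 (swap watch<->ticket: now watch:Dave, ticket:Wendy). State: ticket:Wendy, watch:Dave, mirror:Dave
Event 4 (swap watch<->ticket: now watch:Wendy, ticket:Dave). State: ticket:Dave, watch:Wendy, mirror:Dave
Event 5 (swap mirror<->watch: now mirror:Wendy, watch:Dave). State: ticket:Dave, watch:Dave, mirror:Wendy
Event 6 (give ticket: Dave -> Trent). State: ticket:Trent, watch:Dave, mirror:Wendy
Event 7 (swap watch<->ticket: now watch:Trent, ticket:Dave). State: ticket:Dave, watch:Trent, mirror:Wendy
Event 8 (swap watch<->mirror: now watch:Wendy, mirror:Trent). State: ticket:Dave, watch:Wendy, mirror:Trent
Event 9 (swap mirror<->ticket: now mirror:Dave, ticket:Trent). State: ticket:Trent, watch:Wendy, mirror:Dave
Event 10 (give watch: Wendy -> Dave). State: ticket:Trent, watch:Dave, mirror:Dave
Event 11 (give watch: Dave -> Trent). State: ticket:Trent, watch:Trent, mirror:Dave
Event 12 (swap mirror<->watch: now mirror:Trent, watch:Dave). State: ticket:Trent, watch:Dave, mirror:Trent
Event 13 (give mirror: Trent -> Wendy). State: ticket:Trent, watch:Dave, mirror:Wendy
Event 14 (give watch: Dave -> Trent). State: ticket:Trent, watch:Trent, mirror:Wendy

Final state: ticket:Trent, watch:Trent, mirror:Wendy
Dave holds: (nothing).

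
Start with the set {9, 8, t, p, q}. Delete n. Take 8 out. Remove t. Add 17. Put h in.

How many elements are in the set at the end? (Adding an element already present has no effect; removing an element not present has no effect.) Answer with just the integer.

Tracking the set through each operation:
Start: {8, 9, p, q, t}
Event 1 (remove n): not present, no change. Set: {8, 9, p, q, t}
Event 2 (remove 8): removed. Set: {9, p, q, t}
Event 3 (remove t): removed. Set: {9, p, q}
Event 4 (add 17): added. Set: {17, 9, p, q}
Event 5 (add h): added. Set: {17, 9, h, p, q}

Final set: {17, 9, h, p, q} (size 5)

Answer: 5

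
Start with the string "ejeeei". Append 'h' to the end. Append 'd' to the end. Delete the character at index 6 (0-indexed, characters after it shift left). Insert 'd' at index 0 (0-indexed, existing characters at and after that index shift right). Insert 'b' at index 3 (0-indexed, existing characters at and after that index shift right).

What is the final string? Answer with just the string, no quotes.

Answer: dejbeeeid

Derivation:
Applying each edit step by step:
Start: "ejeeei"
Op 1 (append 'h'): "ejeeei" -> "ejeeeih"
Op 2 (append 'd'): "ejeeeih" -> "ejeeeihd"
Op 3 (delete idx 6 = 'h'): "ejeeeihd" -> "ejeeeid"
Op 4 (insert 'd' at idx 0): "ejeeeid" -> "dejeeeid"
Op 5 (insert 'b' at idx 3): "dejeeeid" -> "dejbeeeid"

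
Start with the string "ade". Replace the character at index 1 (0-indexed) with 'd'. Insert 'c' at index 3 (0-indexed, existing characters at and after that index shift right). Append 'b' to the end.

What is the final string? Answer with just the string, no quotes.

Applying each edit step by step:
Start: "ade"
Op 1 (replace idx 1: 'd' -> 'd'): "ade" -> "ade"
Op 2 (insert 'c' at idx 3): "ade" -> "adec"
Op 3 (append 'b'): "adec" -> "adecb"

Answer: adecb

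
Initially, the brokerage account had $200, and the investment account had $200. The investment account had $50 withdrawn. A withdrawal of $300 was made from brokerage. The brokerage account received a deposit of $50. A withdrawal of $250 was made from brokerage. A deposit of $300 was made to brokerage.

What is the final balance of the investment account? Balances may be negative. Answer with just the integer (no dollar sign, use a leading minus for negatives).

Answer: 150

Derivation:
Tracking account balances step by step:
Start: brokerage=200, investment=200
Event 1 (withdraw 50 from investment): investment: 200 - 50 = 150. Balances: brokerage=200, investment=150
Event 2 (withdraw 300 from brokerage): brokerage: 200 - 300 = -100. Balances: brokerage=-100, investment=150
Event 3 (deposit 50 to brokerage): brokerage: -100 + 50 = -50. Balances: brokerage=-50, investment=150
Event 4 (withdraw 250 from brokerage): brokerage: -50 - 250 = -300. Balances: brokerage=-300, investment=150
Event 5 (deposit 300 to brokerage): brokerage: -300 + 300 = 0. Balances: brokerage=0, investment=150

Final balance of investment: 150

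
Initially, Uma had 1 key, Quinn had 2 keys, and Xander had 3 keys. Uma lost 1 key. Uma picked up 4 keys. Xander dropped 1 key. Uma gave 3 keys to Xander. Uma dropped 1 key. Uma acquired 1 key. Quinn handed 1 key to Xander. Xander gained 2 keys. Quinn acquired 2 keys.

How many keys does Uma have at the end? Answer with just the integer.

Tracking counts step by step:
Start: Uma=1, Quinn=2, Xander=3
Event 1 (Uma -1): Uma: 1 -> 0. State: Uma=0, Quinn=2, Xander=3
Event 2 (Uma +4): Uma: 0 -> 4. State: Uma=4, Quinn=2, Xander=3
Event 3 (Xander -1): Xander: 3 -> 2. State: Uma=4, Quinn=2, Xander=2
Event 4 (Uma -> Xander, 3): Uma: 4 -> 1, Xander: 2 -> 5. State: Uma=1, Quinn=2, Xander=5
Event 5 (Uma -1): Uma: 1 -> 0. State: Uma=0, Quinn=2, Xander=5
Event 6 (Uma +1): Uma: 0 -> 1. State: Uma=1, Quinn=2, Xander=5
Event 7 (Quinn -> Xander, 1): Quinn: 2 -> 1, Xander: 5 -> 6. State: Uma=1, Quinn=1, Xander=6
Event 8 (Xander +2): Xander: 6 -> 8. State: Uma=1, Quinn=1, Xander=8
Event 9 (Quinn +2): Quinn: 1 -> 3. State: Uma=1, Quinn=3, Xander=8

Uma's final count: 1

Answer: 1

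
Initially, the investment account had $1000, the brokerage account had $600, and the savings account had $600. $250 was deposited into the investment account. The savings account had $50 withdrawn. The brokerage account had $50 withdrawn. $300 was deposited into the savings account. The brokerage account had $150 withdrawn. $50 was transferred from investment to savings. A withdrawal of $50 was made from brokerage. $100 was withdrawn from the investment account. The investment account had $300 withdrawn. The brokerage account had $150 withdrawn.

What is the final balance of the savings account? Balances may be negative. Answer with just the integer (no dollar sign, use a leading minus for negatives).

Answer: 900

Derivation:
Tracking account balances step by step:
Start: investment=1000, brokerage=600, savings=600
Event 1 (deposit 250 to investment): investment: 1000 + 250 = 1250. Balances: investment=1250, brokerage=600, savings=600
Event 2 (withdraw 50 from savings): savings: 600 - 50 = 550. Balances: investment=1250, brokerage=600, savings=550
Event 3 (withdraw 50 from brokerage): brokerage: 600 - 50 = 550. Balances: investment=1250, brokerage=550, savings=550
Event 4 (deposit 300 to savings): savings: 550 + 300 = 850. Balances: investment=1250, brokerage=550, savings=850
Event 5 (withdraw 150 from brokerage): brokerage: 550 - 150 = 400. Balances: investment=1250, brokerage=400, savings=850
Event 6 (transfer 50 investment -> savings): investment: 1250 - 50 = 1200, savings: 850 + 50 = 900. Balances: investment=1200, brokerage=400, savings=900
Event 7 (withdraw 50 from brokerage): brokerage: 400 - 50 = 350. Balances: investment=1200, brokerage=350, savings=900
Event 8 (withdraw 100 from investment): investment: 1200 - 100 = 1100. Balances: investment=1100, brokerage=350, savings=900
Event 9 (withdraw 300 from investment): investment: 1100 - 300 = 800. Balances: investment=800, brokerage=350, savings=900
Event 10 (withdraw 150 from brokerage): brokerage: 350 - 150 = 200. Balances: investment=800, brokerage=200, savings=900

Final balance of savings: 900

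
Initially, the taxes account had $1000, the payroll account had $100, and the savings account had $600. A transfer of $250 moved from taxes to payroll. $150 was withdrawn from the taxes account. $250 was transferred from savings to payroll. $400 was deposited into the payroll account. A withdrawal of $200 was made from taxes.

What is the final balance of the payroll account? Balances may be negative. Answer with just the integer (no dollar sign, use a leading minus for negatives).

Answer: 1000

Derivation:
Tracking account balances step by step:
Start: taxes=1000, payroll=100, savings=600
Event 1 (transfer 250 taxes -> payroll): taxes: 1000 - 250 = 750, payroll: 100 + 250 = 350. Balances: taxes=750, payroll=350, savings=600
Event 2 (withdraw 150 from taxes): taxes: 750 - 150 = 600. Balances: taxes=600, payroll=350, savings=600
Event 3 (transfer 250 savings -> payroll): savings: 600 - 250 = 350, payroll: 350 + 250 = 600. Balances: taxes=600, payroll=600, savings=350
Event 4 (deposit 400 to payroll): payroll: 600 + 400 = 1000. Balances: taxes=600, payroll=1000, savings=350
Event 5 (withdraw 200 from taxes): taxes: 600 - 200 = 400. Balances: taxes=400, payroll=1000, savings=350

Final balance of payroll: 1000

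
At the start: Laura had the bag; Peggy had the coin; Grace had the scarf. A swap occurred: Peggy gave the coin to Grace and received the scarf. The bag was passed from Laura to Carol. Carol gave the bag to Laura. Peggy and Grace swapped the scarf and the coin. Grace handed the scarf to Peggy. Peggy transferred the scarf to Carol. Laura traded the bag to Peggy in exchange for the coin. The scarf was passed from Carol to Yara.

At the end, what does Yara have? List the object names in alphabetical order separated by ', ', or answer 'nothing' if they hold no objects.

Answer: scarf

Derivation:
Tracking all object holders:
Start: bag:Laura, coin:Peggy, scarf:Grace
Event 1 (swap coin<->scarf: now coin:Grace, scarf:Peggy). State: bag:Laura, coin:Grace, scarf:Peggy
Event 2 (give bag: Laura -> Carol). State: bag:Carol, coin:Grace, scarf:Peggy
Event 3 (give bag: Carol -> Laura). State: bag:Laura, coin:Grace, scarf:Peggy
Event 4 (swap scarf<->coin: now scarf:Grace, coin:Peggy). State: bag:Laura, coin:Peggy, scarf:Grace
Event 5 (give scarf: Grace -> Peggy). State: bag:Laura, coin:Peggy, scarf:Peggy
Event 6 (give scarf: Peggy -> Carol). State: bag:Laura, coin:Peggy, scarf:Carol
Event 7 (swap bag<->coin: now bag:Peggy, coin:Laura). State: bag:Peggy, coin:Laura, scarf:Carol
Event 8 (give scarf: Carol -> Yara). State: bag:Peggy, coin:Laura, scarf:Yara

Final state: bag:Peggy, coin:Laura, scarf:Yara
Yara holds: scarf.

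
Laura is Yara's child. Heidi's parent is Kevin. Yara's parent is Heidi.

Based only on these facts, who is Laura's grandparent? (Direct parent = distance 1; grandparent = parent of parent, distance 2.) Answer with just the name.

Answer: Heidi

Derivation:
Reconstructing the parent chain from the given facts:
  Kevin -> Heidi -> Yara -> Laura
(each arrow means 'parent of the next')
Positions in the chain (0 = top):
  position of Kevin: 0
  position of Heidi: 1
  position of Yara: 2
  position of Laura: 3

Laura is at position 3; the grandparent is 2 steps up the chain, i.e. position 1: Heidi.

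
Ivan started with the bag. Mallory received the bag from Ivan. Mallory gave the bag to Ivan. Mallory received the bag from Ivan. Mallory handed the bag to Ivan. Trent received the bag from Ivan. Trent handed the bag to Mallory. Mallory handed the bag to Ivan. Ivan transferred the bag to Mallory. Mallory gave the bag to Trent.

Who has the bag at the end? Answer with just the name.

Tracking the bag through each event:
Start: Ivan has the bag.
After event 1: Mallory has the bag.
After event 2: Ivan has the bag.
After event 3: Mallory has the bag.
After event 4: Ivan has the bag.
After event 5: Trent has the bag.
After event 6: Mallory has the bag.
After event 7: Ivan has the bag.
After event 8: Mallory has the bag.
After event 9: Trent has the bag.

Answer: Trent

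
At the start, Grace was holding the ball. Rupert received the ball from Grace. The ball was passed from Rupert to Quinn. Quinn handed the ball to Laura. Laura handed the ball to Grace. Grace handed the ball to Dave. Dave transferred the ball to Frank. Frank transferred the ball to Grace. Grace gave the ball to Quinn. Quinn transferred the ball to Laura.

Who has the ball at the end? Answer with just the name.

Tracking the ball through each event:
Start: Grace has the ball.
After event 1: Rupert has the ball.
After event 2: Quinn has the ball.
After event 3: Laura has the ball.
After event 4: Grace has the ball.
After event 5: Dave has the ball.
After event 6: Frank has the ball.
After event 7: Grace has the ball.
After event 8: Quinn has the ball.
After event 9: Laura has the ball.

Answer: Laura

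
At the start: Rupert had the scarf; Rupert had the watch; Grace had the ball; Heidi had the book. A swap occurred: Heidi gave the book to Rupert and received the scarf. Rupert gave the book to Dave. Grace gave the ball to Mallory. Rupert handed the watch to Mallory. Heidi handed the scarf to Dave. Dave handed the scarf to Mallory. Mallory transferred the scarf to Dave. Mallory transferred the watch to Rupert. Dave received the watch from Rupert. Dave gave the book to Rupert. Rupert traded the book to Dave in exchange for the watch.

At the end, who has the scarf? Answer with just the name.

Tracking all object holders:
Start: scarf:Rupert, watch:Rupert, ball:Grace, book:Heidi
Event 1 (swap book<->scarf: now book:Rupert, scarf:Heidi). State: scarf:Heidi, watch:Rupert, ball:Grace, book:Rupert
Event 2 (give book: Rupert -> Dave). State: scarf:Heidi, watch:Rupert, ball:Grace, book:Dave
Event 3 (give ball: Grace -> Mallory). State: scarf:Heidi, watch:Rupert, ball:Mallory, book:Dave
Event 4 (give watch: Rupert -> Mallory). State: scarf:Heidi, watch:Mallory, ball:Mallory, book:Dave
Event 5 (give scarf: Heidi -> Dave). State: scarf:Dave, watch:Mallory, ball:Mallory, book:Dave
Event 6 (give scarf: Dave -> Mallory). State: scarf:Mallory, watch:Mallory, ball:Mallory, book:Dave
Event 7 (give scarf: Mallory -> Dave). State: scarf:Dave, watch:Mallory, ball:Mallory, book:Dave
Event 8 (give watch: Mallory -> Rupert). State: scarf:Dave, watch:Rupert, ball:Mallory, book:Dave
Event 9 (give watch: Rupert -> Dave). State: scarf:Dave, watch:Dave, ball:Mallory, book:Dave
Event 10 (give book: Dave -> Rupert). State: scarf:Dave, watch:Dave, ball:Mallory, book:Rupert
Event 11 (swap book<->watch: now book:Dave, watch:Rupert). State: scarf:Dave, watch:Rupert, ball:Mallory, book:Dave

Final state: scarf:Dave, watch:Rupert, ball:Mallory, book:Dave
The scarf is held by Dave.

Answer: Dave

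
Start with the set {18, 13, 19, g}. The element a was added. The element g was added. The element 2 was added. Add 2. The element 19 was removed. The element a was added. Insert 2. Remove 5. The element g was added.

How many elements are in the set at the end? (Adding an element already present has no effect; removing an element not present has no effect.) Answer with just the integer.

Tracking the set through each operation:
Start: {13, 18, 19, g}
Event 1 (add a): added. Set: {13, 18, 19, a, g}
Event 2 (add g): already present, no change. Set: {13, 18, 19, a, g}
Event 3 (add 2): added. Set: {13, 18, 19, 2, a, g}
Event 4 (add 2): already present, no change. Set: {13, 18, 19, 2, a, g}
Event 5 (remove 19): removed. Set: {13, 18, 2, a, g}
Event 6 (add a): already present, no change. Set: {13, 18, 2, a, g}
Event 7 (add 2): already present, no change. Set: {13, 18, 2, a, g}
Event 8 (remove 5): not present, no change. Set: {13, 18, 2, a, g}
Event 9 (add g): already present, no change. Set: {13, 18, 2, a, g}

Final set: {13, 18, 2, a, g} (size 5)

Answer: 5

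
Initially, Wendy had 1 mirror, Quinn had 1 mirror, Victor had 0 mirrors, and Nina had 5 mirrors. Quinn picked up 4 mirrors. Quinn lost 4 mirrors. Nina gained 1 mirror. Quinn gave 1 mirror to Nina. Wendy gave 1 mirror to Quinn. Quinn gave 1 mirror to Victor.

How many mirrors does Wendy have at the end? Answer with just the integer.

Answer: 0

Derivation:
Tracking counts step by step:
Start: Wendy=1, Quinn=1, Victor=0, Nina=5
Event 1 (Quinn +4): Quinn: 1 -> 5. State: Wendy=1, Quinn=5, Victor=0, Nina=5
Event 2 (Quinn -4): Quinn: 5 -> 1. State: Wendy=1, Quinn=1, Victor=0, Nina=5
Event 3 (Nina +1): Nina: 5 -> 6. State: Wendy=1, Quinn=1, Victor=0, Nina=6
Event 4 (Quinn -> Nina, 1): Quinn: 1 -> 0, Nina: 6 -> 7. State: Wendy=1, Quinn=0, Victor=0, Nina=7
Event 5 (Wendy -> Quinn, 1): Wendy: 1 -> 0, Quinn: 0 -> 1. State: Wendy=0, Quinn=1, Victor=0, Nina=7
Event 6 (Quinn -> Victor, 1): Quinn: 1 -> 0, Victor: 0 -> 1. State: Wendy=0, Quinn=0, Victor=1, Nina=7

Wendy's final count: 0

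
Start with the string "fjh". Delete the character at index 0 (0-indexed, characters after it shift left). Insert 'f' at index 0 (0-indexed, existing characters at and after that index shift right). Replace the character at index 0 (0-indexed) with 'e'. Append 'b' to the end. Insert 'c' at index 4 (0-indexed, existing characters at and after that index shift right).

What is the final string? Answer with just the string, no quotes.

Applying each edit step by step:
Start: "fjh"
Op 1 (delete idx 0 = 'f'): "fjh" -> "jh"
Op 2 (insert 'f' at idx 0): "jh" -> "fjh"
Op 3 (replace idx 0: 'f' -> 'e'): "fjh" -> "ejh"
Op 4 (append 'b'): "ejh" -> "ejhb"
Op 5 (insert 'c' at idx 4): "ejhb" -> "ejhbc"

Answer: ejhbc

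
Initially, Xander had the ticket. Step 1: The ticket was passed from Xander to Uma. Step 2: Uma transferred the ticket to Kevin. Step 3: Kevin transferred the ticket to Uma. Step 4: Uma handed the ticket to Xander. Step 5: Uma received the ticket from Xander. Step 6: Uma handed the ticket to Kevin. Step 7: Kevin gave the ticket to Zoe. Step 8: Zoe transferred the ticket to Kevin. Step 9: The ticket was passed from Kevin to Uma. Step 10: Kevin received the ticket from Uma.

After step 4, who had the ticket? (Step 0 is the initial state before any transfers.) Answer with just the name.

Answer: Xander

Derivation:
Tracking the ticket holder through step 4:
After step 0 (start): Xander
After step 1: Uma
After step 2: Kevin
After step 3: Uma
After step 4: Xander

At step 4, the holder is Xander.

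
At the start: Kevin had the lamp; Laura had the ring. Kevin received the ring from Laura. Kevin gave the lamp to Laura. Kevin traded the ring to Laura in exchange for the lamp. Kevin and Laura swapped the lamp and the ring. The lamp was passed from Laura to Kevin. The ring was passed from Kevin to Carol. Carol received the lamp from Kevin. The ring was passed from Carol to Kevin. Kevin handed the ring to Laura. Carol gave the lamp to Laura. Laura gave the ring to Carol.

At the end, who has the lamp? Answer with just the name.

Tracking all object holders:
Start: lamp:Kevin, ring:Laura
Event 1 (give ring: Laura -> Kevin). State: lamp:Kevin, ring:Kevin
Event 2 (give lamp: Kevin -> Laura). State: lamp:Laura, ring:Kevin
Event 3 (swap ring<->lamp: now ring:Laura, lamp:Kevin). State: lamp:Kevin, ring:Laura
Event 4 (swap lamp<->ring: now lamp:Laura, ring:Kevin). State: lamp:Laura, ring:Kevin
Event 5 (give lamp: Laura -> Kevin). State: lamp:Kevin, ring:Kevin
Event 6 (give ring: Kevin -> Carol). State: lamp:Kevin, ring:Carol
Event 7 (give lamp: Kevin -> Carol). State: lamp:Carol, ring:Carol
Event 8 (give ring: Carol -> Kevin). State: lamp:Carol, ring:Kevin
Event 9 (give ring: Kevin -> Laura). State: lamp:Carol, ring:Laura
Event 10 (give lamp: Carol -> Laura). State: lamp:Laura, ring:Laura
Event 11 (give ring: Laura -> Carol). State: lamp:Laura, ring:Carol

Final state: lamp:Laura, ring:Carol
The lamp is held by Laura.

Answer: Laura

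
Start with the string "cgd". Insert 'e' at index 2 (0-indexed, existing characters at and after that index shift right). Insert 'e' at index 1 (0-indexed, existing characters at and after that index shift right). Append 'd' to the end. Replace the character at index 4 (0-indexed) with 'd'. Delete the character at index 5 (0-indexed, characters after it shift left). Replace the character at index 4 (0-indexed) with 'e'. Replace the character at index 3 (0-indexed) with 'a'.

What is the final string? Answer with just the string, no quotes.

Answer: cegae

Derivation:
Applying each edit step by step:
Start: "cgd"
Op 1 (insert 'e' at idx 2): "cgd" -> "cged"
Op 2 (insert 'e' at idx 1): "cged" -> "ceged"
Op 3 (append 'd'): "ceged" -> "cegedd"
Op 4 (replace idx 4: 'd' -> 'd'): "cegedd" -> "cegedd"
Op 5 (delete idx 5 = 'd'): "cegedd" -> "ceged"
Op 6 (replace idx 4: 'd' -> 'e'): "ceged" -> "cegee"
Op 7 (replace idx 3: 'e' -> 'a'): "cegee" -> "cegae"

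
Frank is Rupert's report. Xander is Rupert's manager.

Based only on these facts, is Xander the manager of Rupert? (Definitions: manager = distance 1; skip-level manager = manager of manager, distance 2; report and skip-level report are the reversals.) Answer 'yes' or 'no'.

Reconstructing the manager chain from the given facts:
  Xander -> Rupert -> Frank
(each arrow means 'manager of the next')
Positions in the chain (0 = top):
  position of Xander: 0
  position of Rupert: 1
  position of Frank: 2

Xander is at position 0, Rupert is at position 1; signed distance (j - i) = 1.
'manager' requires j - i = 1. Actual distance is 1, so the relation HOLDS.

Answer: yes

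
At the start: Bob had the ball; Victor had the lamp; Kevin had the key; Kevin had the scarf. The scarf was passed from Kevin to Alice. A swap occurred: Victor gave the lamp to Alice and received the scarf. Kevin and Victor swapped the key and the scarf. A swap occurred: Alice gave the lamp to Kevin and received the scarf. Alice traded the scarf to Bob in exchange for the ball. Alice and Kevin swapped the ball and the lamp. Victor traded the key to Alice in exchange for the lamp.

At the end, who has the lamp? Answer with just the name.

Answer: Victor

Derivation:
Tracking all object holders:
Start: ball:Bob, lamp:Victor, key:Kevin, scarf:Kevin
Event 1 (give scarf: Kevin -> Alice). State: ball:Bob, lamp:Victor, key:Kevin, scarf:Alice
Event 2 (swap lamp<->scarf: now lamp:Alice, scarf:Victor). State: ball:Bob, lamp:Alice, key:Kevin, scarf:Victor
Event 3 (swap key<->scarf: now key:Victor, scarf:Kevin). State: ball:Bob, lamp:Alice, key:Victor, scarf:Kevin
Event 4 (swap lamp<->scarf: now lamp:Kevin, scarf:Alice). State: ball:Bob, lamp:Kevin, key:Victor, scarf:Alice
Event 5 (swap scarf<->ball: now scarf:Bob, ball:Alice). State: ball:Alice, lamp:Kevin, key:Victor, scarf:Bob
Event 6 (swap ball<->lamp: now ball:Kevin, lamp:Alice). State: ball:Kevin, lamp:Alice, key:Victor, scarf:Bob
Event 7 (swap key<->lamp: now key:Alice, lamp:Victor). State: ball:Kevin, lamp:Victor, key:Alice, scarf:Bob

Final state: ball:Kevin, lamp:Victor, key:Alice, scarf:Bob
The lamp is held by Victor.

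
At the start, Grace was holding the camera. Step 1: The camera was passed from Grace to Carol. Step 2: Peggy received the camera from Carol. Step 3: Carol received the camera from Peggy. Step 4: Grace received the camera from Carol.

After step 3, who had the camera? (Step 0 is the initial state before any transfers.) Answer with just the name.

Tracking the camera holder through step 3:
After step 0 (start): Grace
After step 1: Carol
After step 2: Peggy
After step 3: Carol

At step 3, the holder is Carol.

Answer: Carol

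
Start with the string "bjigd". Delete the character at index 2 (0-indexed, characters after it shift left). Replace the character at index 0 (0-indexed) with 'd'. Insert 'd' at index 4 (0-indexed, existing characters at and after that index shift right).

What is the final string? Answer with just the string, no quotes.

Answer: djgdd

Derivation:
Applying each edit step by step:
Start: "bjigd"
Op 1 (delete idx 2 = 'i'): "bjigd" -> "bjgd"
Op 2 (replace idx 0: 'b' -> 'd'): "bjgd" -> "djgd"
Op 3 (insert 'd' at idx 4): "djgd" -> "djgdd"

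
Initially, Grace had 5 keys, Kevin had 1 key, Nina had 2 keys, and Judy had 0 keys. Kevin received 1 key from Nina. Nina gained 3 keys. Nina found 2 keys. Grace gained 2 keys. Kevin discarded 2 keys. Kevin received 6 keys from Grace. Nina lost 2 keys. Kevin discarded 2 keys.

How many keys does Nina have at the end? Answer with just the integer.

Answer: 4

Derivation:
Tracking counts step by step:
Start: Grace=5, Kevin=1, Nina=2, Judy=0
Event 1 (Nina -> Kevin, 1): Nina: 2 -> 1, Kevin: 1 -> 2. State: Grace=5, Kevin=2, Nina=1, Judy=0
Event 2 (Nina +3): Nina: 1 -> 4. State: Grace=5, Kevin=2, Nina=4, Judy=0
Event 3 (Nina +2): Nina: 4 -> 6. State: Grace=5, Kevin=2, Nina=6, Judy=0
Event 4 (Grace +2): Grace: 5 -> 7. State: Grace=7, Kevin=2, Nina=6, Judy=0
Event 5 (Kevin -2): Kevin: 2 -> 0. State: Grace=7, Kevin=0, Nina=6, Judy=0
Event 6 (Grace -> Kevin, 6): Grace: 7 -> 1, Kevin: 0 -> 6. State: Grace=1, Kevin=6, Nina=6, Judy=0
Event 7 (Nina -2): Nina: 6 -> 4. State: Grace=1, Kevin=6, Nina=4, Judy=0
Event 8 (Kevin -2): Kevin: 6 -> 4. State: Grace=1, Kevin=4, Nina=4, Judy=0

Nina's final count: 4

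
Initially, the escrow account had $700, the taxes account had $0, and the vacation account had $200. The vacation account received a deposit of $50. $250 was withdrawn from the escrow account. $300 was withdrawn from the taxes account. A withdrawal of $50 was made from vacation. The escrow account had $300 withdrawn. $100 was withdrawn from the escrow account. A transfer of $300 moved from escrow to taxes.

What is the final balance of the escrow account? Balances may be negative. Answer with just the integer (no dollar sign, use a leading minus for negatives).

Answer: -250

Derivation:
Tracking account balances step by step:
Start: escrow=700, taxes=0, vacation=200
Event 1 (deposit 50 to vacation): vacation: 200 + 50 = 250. Balances: escrow=700, taxes=0, vacation=250
Event 2 (withdraw 250 from escrow): escrow: 700 - 250 = 450. Balances: escrow=450, taxes=0, vacation=250
Event 3 (withdraw 300 from taxes): taxes: 0 - 300 = -300. Balances: escrow=450, taxes=-300, vacation=250
Event 4 (withdraw 50 from vacation): vacation: 250 - 50 = 200. Balances: escrow=450, taxes=-300, vacation=200
Event 5 (withdraw 300 from escrow): escrow: 450 - 300 = 150. Balances: escrow=150, taxes=-300, vacation=200
Event 6 (withdraw 100 from escrow): escrow: 150 - 100 = 50. Balances: escrow=50, taxes=-300, vacation=200
Event 7 (transfer 300 escrow -> taxes): escrow: 50 - 300 = -250, taxes: -300 + 300 = 0. Balances: escrow=-250, taxes=0, vacation=200

Final balance of escrow: -250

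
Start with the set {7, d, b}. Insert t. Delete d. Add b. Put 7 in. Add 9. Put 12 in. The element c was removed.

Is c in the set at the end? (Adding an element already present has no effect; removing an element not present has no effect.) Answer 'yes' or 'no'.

Answer: no

Derivation:
Tracking the set through each operation:
Start: {7, b, d}
Event 1 (add t): added. Set: {7, b, d, t}
Event 2 (remove d): removed. Set: {7, b, t}
Event 3 (add b): already present, no change. Set: {7, b, t}
Event 4 (add 7): already present, no change. Set: {7, b, t}
Event 5 (add 9): added. Set: {7, 9, b, t}
Event 6 (add 12): added. Set: {12, 7, 9, b, t}
Event 7 (remove c): not present, no change. Set: {12, 7, 9, b, t}

Final set: {12, 7, 9, b, t} (size 5)
c is NOT in the final set.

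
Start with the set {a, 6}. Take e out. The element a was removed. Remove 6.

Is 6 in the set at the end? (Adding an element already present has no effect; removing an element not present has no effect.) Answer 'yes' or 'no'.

Tracking the set through each operation:
Start: {6, a}
Event 1 (remove e): not present, no change. Set: {6, a}
Event 2 (remove a): removed. Set: {6}
Event 3 (remove 6): removed. Set: {}

Final set: {} (size 0)
6 is NOT in the final set.

Answer: no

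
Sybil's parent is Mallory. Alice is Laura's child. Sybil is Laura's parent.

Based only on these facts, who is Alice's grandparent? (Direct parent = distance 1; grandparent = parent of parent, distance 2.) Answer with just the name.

Reconstructing the parent chain from the given facts:
  Mallory -> Sybil -> Laura -> Alice
(each arrow means 'parent of the next')
Positions in the chain (0 = top):
  position of Mallory: 0
  position of Sybil: 1
  position of Laura: 2
  position of Alice: 3

Alice is at position 3; the grandparent is 2 steps up the chain, i.e. position 1: Sybil.

Answer: Sybil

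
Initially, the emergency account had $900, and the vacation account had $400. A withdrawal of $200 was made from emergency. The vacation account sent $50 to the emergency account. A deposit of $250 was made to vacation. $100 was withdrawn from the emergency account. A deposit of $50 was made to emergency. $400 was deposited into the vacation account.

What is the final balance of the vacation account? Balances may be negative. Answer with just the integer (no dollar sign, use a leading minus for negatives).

Answer: 1000

Derivation:
Tracking account balances step by step:
Start: emergency=900, vacation=400
Event 1 (withdraw 200 from emergency): emergency: 900 - 200 = 700. Balances: emergency=700, vacation=400
Event 2 (transfer 50 vacation -> emergency): vacation: 400 - 50 = 350, emergency: 700 + 50 = 750. Balances: emergency=750, vacation=350
Event 3 (deposit 250 to vacation): vacation: 350 + 250 = 600. Balances: emergency=750, vacation=600
Event 4 (withdraw 100 from emergency): emergency: 750 - 100 = 650. Balances: emergency=650, vacation=600
Event 5 (deposit 50 to emergency): emergency: 650 + 50 = 700. Balances: emergency=700, vacation=600
Event 6 (deposit 400 to vacation): vacation: 600 + 400 = 1000. Balances: emergency=700, vacation=1000

Final balance of vacation: 1000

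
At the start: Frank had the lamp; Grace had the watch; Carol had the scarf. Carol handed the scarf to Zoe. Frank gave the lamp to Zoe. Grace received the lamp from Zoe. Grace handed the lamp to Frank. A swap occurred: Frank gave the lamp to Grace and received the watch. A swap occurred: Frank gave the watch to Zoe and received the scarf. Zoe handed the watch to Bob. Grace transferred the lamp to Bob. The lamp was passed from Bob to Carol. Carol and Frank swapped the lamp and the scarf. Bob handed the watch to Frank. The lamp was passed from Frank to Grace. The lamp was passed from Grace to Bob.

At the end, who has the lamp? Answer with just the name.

Tracking all object holders:
Start: lamp:Frank, watch:Grace, scarf:Carol
Event 1 (give scarf: Carol -> Zoe). State: lamp:Frank, watch:Grace, scarf:Zoe
Event 2 (give lamp: Frank -> Zoe). State: lamp:Zoe, watch:Grace, scarf:Zoe
Event 3 (give lamp: Zoe -> Grace). State: lamp:Grace, watch:Grace, scarf:Zoe
Event 4 (give lamp: Grace -> Frank). State: lamp:Frank, watch:Grace, scarf:Zoe
Event 5 (swap lamp<->watch: now lamp:Grace, watch:Frank). State: lamp:Grace, watch:Frank, scarf:Zoe
Event 6 (swap watch<->scarf: now watch:Zoe, scarf:Frank). State: lamp:Grace, watch:Zoe, scarf:Frank
Event 7 (give watch: Zoe -> Bob). State: lamp:Grace, watch:Bob, scarf:Frank
Event 8 (give lamp: Grace -> Bob). State: lamp:Bob, watch:Bob, scarf:Frank
Event 9 (give lamp: Bob -> Carol). State: lamp:Carol, watch:Bob, scarf:Frank
Event 10 (swap lamp<->scarf: now lamp:Frank, scarf:Carol). State: lamp:Frank, watch:Bob, scarf:Carol
Event 11 (give watch: Bob -> Frank). State: lamp:Frank, watch:Frank, scarf:Carol
Event 12 (give lamp: Frank -> Grace). State: lamp:Grace, watch:Frank, scarf:Carol
Event 13 (give lamp: Grace -> Bob). State: lamp:Bob, watch:Frank, scarf:Carol

Final state: lamp:Bob, watch:Frank, scarf:Carol
The lamp is held by Bob.

Answer: Bob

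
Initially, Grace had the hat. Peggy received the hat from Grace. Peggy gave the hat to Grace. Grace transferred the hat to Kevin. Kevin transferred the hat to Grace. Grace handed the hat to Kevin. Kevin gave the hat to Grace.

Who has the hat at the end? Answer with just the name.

Tracking the hat through each event:
Start: Grace has the hat.
After event 1: Peggy has the hat.
After event 2: Grace has the hat.
After event 3: Kevin has the hat.
After event 4: Grace has the hat.
After event 5: Kevin has the hat.
After event 6: Grace has the hat.

Answer: Grace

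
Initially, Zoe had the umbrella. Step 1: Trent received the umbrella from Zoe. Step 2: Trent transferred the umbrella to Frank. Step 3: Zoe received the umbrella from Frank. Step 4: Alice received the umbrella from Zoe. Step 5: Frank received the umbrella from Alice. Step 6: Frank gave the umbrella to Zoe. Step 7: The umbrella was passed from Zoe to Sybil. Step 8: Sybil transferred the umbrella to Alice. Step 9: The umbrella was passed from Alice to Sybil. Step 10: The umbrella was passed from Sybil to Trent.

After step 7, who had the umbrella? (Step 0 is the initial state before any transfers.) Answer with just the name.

Tracking the umbrella holder through step 7:
After step 0 (start): Zoe
After step 1: Trent
After step 2: Frank
After step 3: Zoe
After step 4: Alice
After step 5: Frank
After step 6: Zoe
After step 7: Sybil

At step 7, the holder is Sybil.

Answer: Sybil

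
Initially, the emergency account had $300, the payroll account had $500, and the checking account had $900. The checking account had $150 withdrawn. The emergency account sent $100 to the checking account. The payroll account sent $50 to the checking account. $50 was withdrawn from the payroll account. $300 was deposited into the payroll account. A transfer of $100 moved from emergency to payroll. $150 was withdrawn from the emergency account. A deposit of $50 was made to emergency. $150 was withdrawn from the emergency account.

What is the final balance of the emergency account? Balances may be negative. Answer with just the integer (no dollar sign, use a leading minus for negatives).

Tracking account balances step by step:
Start: emergency=300, payroll=500, checking=900
Event 1 (withdraw 150 from checking): checking: 900 - 150 = 750. Balances: emergency=300, payroll=500, checking=750
Event 2 (transfer 100 emergency -> checking): emergency: 300 - 100 = 200, checking: 750 + 100 = 850. Balances: emergency=200, payroll=500, checking=850
Event 3 (transfer 50 payroll -> checking): payroll: 500 - 50 = 450, checking: 850 + 50 = 900. Balances: emergency=200, payroll=450, checking=900
Event 4 (withdraw 50 from payroll): payroll: 450 - 50 = 400. Balances: emergency=200, payroll=400, checking=900
Event 5 (deposit 300 to payroll): payroll: 400 + 300 = 700. Balances: emergency=200, payroll=700, checking=900
Event 6 (transfer 100 emergency -> payroll): emergency: 200 - 100 = 100, payroll: 700 + 100 = 800. Balances: emergency=100, payroll=800, checking=900
Event 7 (withdraw 150 from emergency): emergency: 100 - 150 = -50. Balances: emergency=-50, payroll=800, checking=900
Event 8 (deposit 50 to emergency): emergency: -50 + 50 = 0. Balances: emergency=0, payroll=800, checking=900
Event 9 (withdraw 150 from emergency): emergency: 0 - 150 = -150. Balances: emergency=-150, payroll=800, checking=900

Final balance of emergency: -150

Answer: -150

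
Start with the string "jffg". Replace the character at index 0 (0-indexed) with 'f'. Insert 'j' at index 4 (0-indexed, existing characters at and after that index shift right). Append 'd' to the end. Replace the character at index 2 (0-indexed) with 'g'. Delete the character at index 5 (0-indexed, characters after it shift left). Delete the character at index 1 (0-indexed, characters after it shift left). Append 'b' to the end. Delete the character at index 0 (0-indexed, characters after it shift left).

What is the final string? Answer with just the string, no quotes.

Applying each edit step by step:
Start: "jffg"
Op 1 (replace idx 0: 'j' -> 'f'): "jffg" -> "fffg"
Op 2 (insert 'j' at idx 4): "fffg" -> "fffgj"
Op 3 (append 'd'): "fffgj" -> "fffgjd"
Op 4 (replace idx 2: 'f' -> 'g'): "fffgjd" -> "ffggjd"
Op 5 (delete idx 5 = 'd'): "ffggjd" -> "ffggj"
Op 6 (delete idx 1 = 'f'): "ffggj" -> "fggj"
Op 7 (append 'b'): "fggj" -> "fggjb"
Op 8 (delete idx 0 = 'f'): "fggjb" -> "ggjb"

Answer: ggjb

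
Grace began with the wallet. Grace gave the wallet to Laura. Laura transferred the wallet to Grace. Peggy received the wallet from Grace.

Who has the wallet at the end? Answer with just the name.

Tracking the wallet through each event:
Start: Grace has the wallet.
After event 1: Laura has the wallet.
After event 2: Grace has the wallet.
After event 3: Peggy has the wallet.

Answer: Peggy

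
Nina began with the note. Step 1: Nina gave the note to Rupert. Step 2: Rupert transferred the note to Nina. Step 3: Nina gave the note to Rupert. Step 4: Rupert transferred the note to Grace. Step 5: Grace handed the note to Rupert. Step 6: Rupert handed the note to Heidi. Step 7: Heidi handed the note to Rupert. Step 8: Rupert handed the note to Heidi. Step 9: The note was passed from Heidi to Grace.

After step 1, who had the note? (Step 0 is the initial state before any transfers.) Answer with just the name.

Tracking the note holder through step 1:
After step 0 (start): Nina
After step 1: Rupert

At step 1, the holder is Rupert.

Answer: Rupert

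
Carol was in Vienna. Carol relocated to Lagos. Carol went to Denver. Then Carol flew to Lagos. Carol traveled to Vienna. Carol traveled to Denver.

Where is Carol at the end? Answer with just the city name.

Tracking Carol's location:
Start: Carol is in Vienna.
After move 1: Vienna -> Lagos. Carol is in Lagos.
After move 2: Lagos -> Denver. Carol is in Denver.
After move 3: Denver -> Lagos. Carol is in Lagos.
After move 4: Lagos -> Vienna. Carol is in Vienna.
After move 5: Vienna -> Denver. Carol is in Denver.

Answer: Denver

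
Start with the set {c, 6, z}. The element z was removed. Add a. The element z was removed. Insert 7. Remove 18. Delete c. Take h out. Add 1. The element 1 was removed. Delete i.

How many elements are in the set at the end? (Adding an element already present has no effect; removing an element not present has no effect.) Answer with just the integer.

Tracking the set through each operation:
Start: {6, c, z}
Event 1 (remove z): removed. Set: {6, c}
Event 2 (add a): added. Set: {6, a, c}
Event 3 (remove z): not present, no change. Set: {6, a, c}
Event 4 (add 7): added. Set: {6, 7, a, c}
Event 5 (remove 18): not present, no change. Set: {6, 7, a, c}
Event 6 (remove c): removed. Set: {6, 7, a}
Event 7 (remove h): not present, no change. Set: {6, 7, a}
Event 8 (add 1): added. Set: {1, 6, 7, a}
Event 9 (remove 1): removed. Set: {6, 7, a}
Event 10 (remove i): not present, no change. Set: {6, 7, a}

Final set: {6, 7, a} (size 3)

Answer: 3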